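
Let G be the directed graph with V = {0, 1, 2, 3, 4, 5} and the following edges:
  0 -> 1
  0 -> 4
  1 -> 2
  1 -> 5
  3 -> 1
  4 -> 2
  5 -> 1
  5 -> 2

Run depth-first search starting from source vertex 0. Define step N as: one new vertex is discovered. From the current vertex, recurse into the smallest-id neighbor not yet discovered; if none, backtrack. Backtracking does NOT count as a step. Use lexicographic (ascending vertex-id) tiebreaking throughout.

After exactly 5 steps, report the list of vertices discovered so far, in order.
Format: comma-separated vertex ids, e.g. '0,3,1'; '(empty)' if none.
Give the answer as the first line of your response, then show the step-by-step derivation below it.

0,1,2,5,4

step 1: discover 0; path=0; order=0
step 2: discover 1; path=0>1; order=0,1
step 3: discover 2; path=0>1>2; order=0,1,2
step 4: discover 5; path=0>1>5; order=0,1,2,5
step 5: discover 4; path=0>4; order=0,1,2,5,4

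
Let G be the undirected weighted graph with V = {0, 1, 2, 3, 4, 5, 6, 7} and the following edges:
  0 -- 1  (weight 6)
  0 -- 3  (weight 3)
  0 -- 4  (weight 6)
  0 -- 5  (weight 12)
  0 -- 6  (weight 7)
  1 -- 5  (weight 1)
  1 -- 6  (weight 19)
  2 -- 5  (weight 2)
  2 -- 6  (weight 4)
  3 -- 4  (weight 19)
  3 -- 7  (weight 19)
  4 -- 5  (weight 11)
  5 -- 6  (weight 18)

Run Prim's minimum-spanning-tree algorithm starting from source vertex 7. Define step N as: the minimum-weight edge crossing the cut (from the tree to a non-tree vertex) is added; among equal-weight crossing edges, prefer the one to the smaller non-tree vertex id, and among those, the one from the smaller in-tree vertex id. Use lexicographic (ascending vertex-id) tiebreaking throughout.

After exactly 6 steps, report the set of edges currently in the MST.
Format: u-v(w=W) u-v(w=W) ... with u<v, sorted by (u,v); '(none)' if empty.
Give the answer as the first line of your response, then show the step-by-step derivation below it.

0-1(w=6) 0-3(w=3) 1-5(w=1) 2-5(w=2) 2-6(w=4) 3-7(w=19)

step 1: add edge 3-7 (w=19); MST = {3-7(w=19)}
step 2: add edge 0-3 (w=3); MST = {0-3(w=3) 3-7(w=19)}
step 3: add edge 0-1 (w=6); MST = {0-1(w=6) 0-3(w=3) 3-7(w=19)}
step 4: add edge 1-5 (w=1); MST = {0-1(w=6) 0-3(w=3) 1-5(w=1) 3-7(w=19)}
step 5: add edge 2-5 (w=2); MST = {0-1(w=6) 0-3(w=3) 1-5(w=1) 2-5(w=2) 3-7(w=19)}
step 6: add edge 2-6 (w=4); MST = {0-1(w=6) 0-3(w=3) 1-5(w=1) 2-5(w=2) 2-6(w=4) 3-7(w=19)}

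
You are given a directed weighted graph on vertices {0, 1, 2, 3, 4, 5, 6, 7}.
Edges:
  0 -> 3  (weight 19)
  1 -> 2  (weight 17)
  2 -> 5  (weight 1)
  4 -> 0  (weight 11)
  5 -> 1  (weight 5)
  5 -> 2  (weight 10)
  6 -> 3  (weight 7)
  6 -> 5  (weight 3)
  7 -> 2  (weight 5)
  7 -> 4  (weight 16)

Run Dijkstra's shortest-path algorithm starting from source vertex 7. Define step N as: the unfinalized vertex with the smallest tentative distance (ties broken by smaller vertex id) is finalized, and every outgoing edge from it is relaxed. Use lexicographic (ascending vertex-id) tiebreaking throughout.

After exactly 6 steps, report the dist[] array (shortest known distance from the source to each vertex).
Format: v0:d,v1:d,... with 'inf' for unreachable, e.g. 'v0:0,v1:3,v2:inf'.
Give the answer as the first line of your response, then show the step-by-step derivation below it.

v0:27,v1:11,v2:5,v3:46,v4:16,v5:6,v6:inf,v7:0

step 1: dist = v0:inf,v1:inf,v2:5,v3:inf,v4:16,v5:inf,v6:inf,v7:0
step 2: dist = v0:inf,v1:inf,v2:5,v3:inf,v4:16,v5:6,v6:inf,v7:0
step 3: dist = v0:inf,v1:11,v2:5,v3:inf,v4:16,v5:6,v6:inf,v7:0
step 4: dist = v0:inf,v1:11,v2:5,v3:inf,v4:16,v5:6,v6:inf,v7:0
step 5: dist = v0:27,v1:11,v2:5,v3:inf,v4:16,v5:6,v6:inf,v7:0
step 6: dist = v0:27,v1:11,v2:5,v3:46,v4:16,v5:6,v6:inf,v7:0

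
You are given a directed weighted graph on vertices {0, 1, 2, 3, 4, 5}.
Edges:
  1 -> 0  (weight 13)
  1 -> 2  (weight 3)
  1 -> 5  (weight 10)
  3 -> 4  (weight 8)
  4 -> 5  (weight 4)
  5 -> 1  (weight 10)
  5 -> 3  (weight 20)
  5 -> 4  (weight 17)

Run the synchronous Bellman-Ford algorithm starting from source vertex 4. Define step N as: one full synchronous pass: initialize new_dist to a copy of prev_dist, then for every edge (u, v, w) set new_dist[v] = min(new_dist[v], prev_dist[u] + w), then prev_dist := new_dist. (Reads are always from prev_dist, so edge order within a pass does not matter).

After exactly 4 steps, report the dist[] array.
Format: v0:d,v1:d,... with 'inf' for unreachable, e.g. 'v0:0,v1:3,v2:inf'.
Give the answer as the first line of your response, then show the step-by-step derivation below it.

v0:27,v1:14,v2:17,v3:24,v4:0,v5:4

step 1: dist = v0:inf,v1:inf,v2:inf,v3:inf,v4:0,v5:4
step 2: dist = v0:inf,v1:14,v2:inf,v3:24,v4:0,v5:4
step 3: dist = v0:27,v1:14,v2:17,v3:24,v4:0,v5:4
step 4: dist = v0:27,v1:14,v2:17,v3:24,v4:0,v5:4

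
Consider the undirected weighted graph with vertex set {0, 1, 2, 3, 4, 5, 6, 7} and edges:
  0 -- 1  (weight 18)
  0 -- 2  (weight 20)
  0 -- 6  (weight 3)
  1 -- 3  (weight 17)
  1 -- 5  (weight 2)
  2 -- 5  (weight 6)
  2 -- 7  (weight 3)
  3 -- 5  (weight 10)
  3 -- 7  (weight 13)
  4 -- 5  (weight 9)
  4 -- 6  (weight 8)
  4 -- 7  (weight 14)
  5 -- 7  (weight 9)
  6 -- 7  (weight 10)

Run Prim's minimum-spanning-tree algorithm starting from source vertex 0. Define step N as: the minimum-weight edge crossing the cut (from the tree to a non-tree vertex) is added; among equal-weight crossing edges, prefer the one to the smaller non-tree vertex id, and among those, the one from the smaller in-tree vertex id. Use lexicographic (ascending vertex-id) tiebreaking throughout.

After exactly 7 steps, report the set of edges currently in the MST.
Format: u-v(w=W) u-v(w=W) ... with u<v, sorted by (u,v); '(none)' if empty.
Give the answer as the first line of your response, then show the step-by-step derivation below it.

0-6(w=3) 1-5(w=2) 2-5(w=6) 2-7(w=3) 3-5(w=10) 4-5(w=9) 4-6(w=8)

step 1: add edge 0-6 (w=3); MST = {0-6(w=3)}
step 2: add edge 4-6 (w=8); MST = {0-6(w=3) 4-6(w=8)}
step 3: add edge 4-5 (w=9); MST = {0-6(w=3) 4-5(w=9) 4-6(w=8)}
step 4: add edge 1-5 (w=2); MST = {0-6(w=3) 1-5(w=2) 4-5(w=9) 4-6(w=8)}
step 5: add edge 2-5 (w=6); MST = {0-6(w=3) 1-5(w=2) 2-5(w=6) 4-5(w=9) 4-6(w=8)}
step 6: add edge 2-7 (w=3); MST = {0-6(w=3) 1-5(w=2) 2-5(w=6) 2-7(w=3) 4-5(w=9) 4-6(w=8)}
step 7: add edge 3-5 (w=10); MST = {0-6(w=3) 1-5(w=2) 2-5(w=6) 2-7(w=3) 3-5(w=10) 4-5(w=9) 4-6(w=8)}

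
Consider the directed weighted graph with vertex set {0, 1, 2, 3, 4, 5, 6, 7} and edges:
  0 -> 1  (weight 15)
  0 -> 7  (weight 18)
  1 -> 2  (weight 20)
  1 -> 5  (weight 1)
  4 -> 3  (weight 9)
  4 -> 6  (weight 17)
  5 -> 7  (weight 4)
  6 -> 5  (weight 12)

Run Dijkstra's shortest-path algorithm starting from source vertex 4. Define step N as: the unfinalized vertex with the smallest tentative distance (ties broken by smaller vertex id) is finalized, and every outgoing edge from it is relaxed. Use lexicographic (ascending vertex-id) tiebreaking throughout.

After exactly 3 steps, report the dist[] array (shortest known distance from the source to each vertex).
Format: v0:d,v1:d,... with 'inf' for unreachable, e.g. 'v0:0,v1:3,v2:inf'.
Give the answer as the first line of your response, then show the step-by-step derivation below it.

v0:inf,v1:inf,v2:inf,v3:9,v4:0,v5:29,v6:17,v7:inf

step 1: dist = v0:inf,v1:inf,v2:inf,v3:9,v4:0,v5:inf,v6:17,v7:inf
step 2: dist = v0:inf,v1:inf,v2:inf,v3:9,v4:0,v5:inf,v6:17,v7:inf
step 3: dist = v0:inf,v1:inf,v2:inf,v3:9,v4:0,v5:29,v6:17,v7:inf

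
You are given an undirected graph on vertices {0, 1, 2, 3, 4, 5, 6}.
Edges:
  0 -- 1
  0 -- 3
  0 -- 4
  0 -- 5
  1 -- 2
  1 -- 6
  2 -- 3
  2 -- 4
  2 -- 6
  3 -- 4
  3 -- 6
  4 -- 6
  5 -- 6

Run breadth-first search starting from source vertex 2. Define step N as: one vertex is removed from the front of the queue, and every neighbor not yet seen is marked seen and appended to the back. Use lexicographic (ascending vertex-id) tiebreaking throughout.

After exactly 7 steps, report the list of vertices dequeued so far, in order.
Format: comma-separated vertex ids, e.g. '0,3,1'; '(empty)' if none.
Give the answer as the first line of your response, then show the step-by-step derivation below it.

2,1,3,4,6,0,5

step 1: dequeue 2; queue=[1,3,4,6]; order=2
step 2: dequeue 1; queue=[3,4,6,0]; order=2,1
step 3: dequeue 3; queue=[4,6,0]; order=2,1,3
step 4: dequeue 4; queue=[6,0]; order=2,1,3,4
step 5: dequeue 6; queue=[0,5]; order=2,1,3,4,6
step 6: dequeue 0; queue=[5]; order=2,1,3,4,6,0
step 7: dequeue 5; queue=[(empty)]; order=2,1,3,4,6,0,5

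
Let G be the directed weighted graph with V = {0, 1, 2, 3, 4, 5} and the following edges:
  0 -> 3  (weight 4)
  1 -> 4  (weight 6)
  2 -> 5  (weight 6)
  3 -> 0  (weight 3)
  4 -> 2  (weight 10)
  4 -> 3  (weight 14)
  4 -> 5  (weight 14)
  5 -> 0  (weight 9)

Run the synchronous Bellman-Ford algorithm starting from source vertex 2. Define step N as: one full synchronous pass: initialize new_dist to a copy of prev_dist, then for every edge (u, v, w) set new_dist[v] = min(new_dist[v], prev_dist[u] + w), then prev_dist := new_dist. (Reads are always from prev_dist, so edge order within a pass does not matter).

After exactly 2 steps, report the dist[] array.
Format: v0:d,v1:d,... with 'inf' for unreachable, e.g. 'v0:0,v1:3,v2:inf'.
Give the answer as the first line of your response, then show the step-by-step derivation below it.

v0:15,v1:inf,v2:0,v3:inf,v4:inf,v5:6

step 1: dist = v0:inf,v1:inf,v2:0,v3:inf,v4:inf,v5:6
step 2: dist = v0:15,v1:inf,v2:0,v3:inf,v4:inf,v5:6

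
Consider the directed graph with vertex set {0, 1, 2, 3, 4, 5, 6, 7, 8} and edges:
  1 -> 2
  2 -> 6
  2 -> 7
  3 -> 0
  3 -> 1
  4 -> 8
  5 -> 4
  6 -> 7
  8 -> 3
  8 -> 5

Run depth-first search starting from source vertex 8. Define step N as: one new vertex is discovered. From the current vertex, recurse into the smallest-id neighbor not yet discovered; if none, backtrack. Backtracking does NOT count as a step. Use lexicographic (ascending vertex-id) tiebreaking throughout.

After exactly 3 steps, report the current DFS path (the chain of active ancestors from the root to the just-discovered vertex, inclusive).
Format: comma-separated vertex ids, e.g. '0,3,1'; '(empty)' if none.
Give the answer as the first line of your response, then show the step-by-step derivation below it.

8,3,0

step 1: discover 8; path=8; order=8
step 2: discover 3; path=8>3; order=8,3
step 3: discover 0; path=8>3>0; order=8,3,0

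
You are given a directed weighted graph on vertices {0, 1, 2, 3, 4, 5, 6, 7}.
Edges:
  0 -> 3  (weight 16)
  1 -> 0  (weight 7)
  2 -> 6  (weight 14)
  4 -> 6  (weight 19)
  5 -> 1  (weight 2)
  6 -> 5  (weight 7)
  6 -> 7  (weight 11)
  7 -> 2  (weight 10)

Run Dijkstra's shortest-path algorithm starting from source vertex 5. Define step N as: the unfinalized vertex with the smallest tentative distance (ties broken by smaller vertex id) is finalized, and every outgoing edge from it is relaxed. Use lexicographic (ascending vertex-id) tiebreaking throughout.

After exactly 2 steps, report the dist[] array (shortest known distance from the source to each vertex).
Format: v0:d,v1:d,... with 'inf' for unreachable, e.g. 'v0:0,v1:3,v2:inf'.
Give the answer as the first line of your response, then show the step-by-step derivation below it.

v0:9,v1:2,v2:inf,v3:inf,v4:inf,v5:0,v6:inf,v7:inf

step 1: dist = v0:inf,v1:2,v2:inf,v3:inf,v4:inf,v5:0,v6:inf,v7:inf
step 2: dist = v0:9,v1:2,v2:inf,v3:inf,v4:inf,v5:0,v6:inf,v7:inf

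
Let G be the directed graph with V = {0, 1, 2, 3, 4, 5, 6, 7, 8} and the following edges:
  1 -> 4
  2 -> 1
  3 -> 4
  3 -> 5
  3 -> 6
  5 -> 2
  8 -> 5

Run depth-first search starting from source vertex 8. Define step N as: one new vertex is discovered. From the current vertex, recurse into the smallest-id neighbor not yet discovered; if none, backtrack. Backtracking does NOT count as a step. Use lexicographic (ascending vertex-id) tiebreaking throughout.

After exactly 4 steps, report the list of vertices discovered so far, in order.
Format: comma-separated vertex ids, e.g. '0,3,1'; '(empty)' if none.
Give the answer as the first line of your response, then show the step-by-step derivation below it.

8,5,2,1

step 1: discover 8; path=8; order=8
step 2: discover 5; path=8>5; order=8,5
step 3: discover 2; path=8>5>2; order=8,5,2
step 4: discover 1; path=8>5>2>1; order=8,5,2,1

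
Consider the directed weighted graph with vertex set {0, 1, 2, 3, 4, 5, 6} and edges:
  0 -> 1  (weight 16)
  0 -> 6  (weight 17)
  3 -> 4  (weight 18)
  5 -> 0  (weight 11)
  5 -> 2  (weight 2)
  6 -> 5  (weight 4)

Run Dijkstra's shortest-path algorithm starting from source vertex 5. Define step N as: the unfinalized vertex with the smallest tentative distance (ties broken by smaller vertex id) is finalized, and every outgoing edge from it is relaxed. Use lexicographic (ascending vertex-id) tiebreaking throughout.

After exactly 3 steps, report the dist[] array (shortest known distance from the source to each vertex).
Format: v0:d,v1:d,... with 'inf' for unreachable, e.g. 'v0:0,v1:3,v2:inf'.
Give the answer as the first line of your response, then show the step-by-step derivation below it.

v0:11,v1:27,v2:2,v3:inf,v4:inf,v5:0,v6:28

step 1: dist = v0:11,v1:inf,v2:2,v3:inf,v4:inf,v5:0,v6:inf
step 2: dist = v0:11,v1:inf,v2:2,v3:inf,v4:inf,v5:0,v6:inf
step 3: dist = v0:11,v1:27,v2:2,v3:inf,v4:inf,v5:0,v6:28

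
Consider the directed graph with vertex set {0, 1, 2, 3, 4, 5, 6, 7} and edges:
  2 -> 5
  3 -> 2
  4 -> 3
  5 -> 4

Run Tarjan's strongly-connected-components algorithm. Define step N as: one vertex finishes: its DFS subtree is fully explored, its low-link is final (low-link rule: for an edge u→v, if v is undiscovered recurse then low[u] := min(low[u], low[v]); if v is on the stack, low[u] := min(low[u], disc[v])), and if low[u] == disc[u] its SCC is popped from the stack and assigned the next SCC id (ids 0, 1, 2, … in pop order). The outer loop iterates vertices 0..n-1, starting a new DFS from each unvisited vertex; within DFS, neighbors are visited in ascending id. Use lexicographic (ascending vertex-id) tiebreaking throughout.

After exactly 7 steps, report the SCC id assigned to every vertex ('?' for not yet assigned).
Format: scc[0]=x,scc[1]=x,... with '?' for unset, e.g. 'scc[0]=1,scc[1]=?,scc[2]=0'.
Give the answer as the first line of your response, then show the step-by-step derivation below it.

scc[0]=0,scc[1]=1,scc[2]=2,scc[3]=2,scc[4]=2,scc[5]=2,scc[6]=3,scc[7]=?

step 1: low=(low[0]=0,low[1]=?,low[2]=?,low[3]=?,low[4]=?,low[5]=?,low[6]=?,low[7]=?); scc=(scc[0]=0,scc[1]=?,scc[2]=?,scc[3]=?,scc[4]=?,scc[5]=?,scc[6]=?,scc[7]=?)
step 2: low=(low[0]=0,low[1]=1,low[2]=?,low[3]=?,low[4]=?,low[5]=?,low[6]=?,low[7]=?); scc=(scc[0]=0,scc[1]=1,scc[2]=?,scc[3]=?,scc[4]=?,scc[5]=?,scc[6]=?,scc[7]=?)
step 3: low=(low[0]=0,low[1]=1,low[2]=2,low[3]=2,low[4]=4,low[5]=3,low[6]=?,low[7]=?); scc=(scc[0]=0,scc[1]=1,scc[2]=?,scc[3]=?,scc[4]=?,scc[5]=?,scc[6]=?,scc[7]=?)
step 4: low=(low[0]=0,low[1]=1,low[2]=2,low[3]=2,low[4]=2,low[5]=3,low[6]=?,low[7]=?); scc=(scc[0]=0,scc[1]=1,scc[2]=?,scc[3]=?,scc[4]=?,scc[5]=?,scc[6]=?,scc[7]=?)
step 5: low=(low[0]=0,low[1]=1,low[2]=2,low[3]=2,low[4]=2,low[5]=2,low[6]=?,low[7]=?); scc=(scc[0]=0,scc[1]=1,scc[2]=?,scc[3]=?,scc[4]=?,scc[5]=?,scc[6]=?,scc[7]=?)
step 6: low=(low[0]=0,low[1]=1,low[2]=2,low[3]=2,low[4]=2,low[5]=2,low[6]=?,low[7]=?); scc=(scc[0]=0,scc[1]=1,scc[2]=2,scc[3]=2,scc[4]=2,scc[5]=2,scc[6]=?,scc[7]=?)
step 7: low=(low[0]=0,low[1]=1,low[2]=2,low[3]=2,low[4]=2,low[5]=2,low[6]=6,low[7]=?); scc=(scc[0]=0,scc[1]=1,scc[2]=2,scc[3]=2,scc[4]=2,scc[5]=2,scc[6]=3,scc[7]=?)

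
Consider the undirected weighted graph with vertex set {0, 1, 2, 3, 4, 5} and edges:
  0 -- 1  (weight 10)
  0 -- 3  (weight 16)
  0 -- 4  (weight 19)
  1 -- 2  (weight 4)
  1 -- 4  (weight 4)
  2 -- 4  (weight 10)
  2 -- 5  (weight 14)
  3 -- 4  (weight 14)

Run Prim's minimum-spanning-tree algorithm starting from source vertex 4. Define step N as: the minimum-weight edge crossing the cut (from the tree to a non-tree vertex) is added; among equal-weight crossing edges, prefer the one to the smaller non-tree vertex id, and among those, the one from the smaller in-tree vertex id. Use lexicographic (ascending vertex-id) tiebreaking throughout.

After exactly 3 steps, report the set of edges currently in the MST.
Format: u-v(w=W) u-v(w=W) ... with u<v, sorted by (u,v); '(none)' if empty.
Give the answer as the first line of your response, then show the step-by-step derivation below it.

0-1(w=10) 1-2(w=4) 1-4(w=4)

step 1: add edge 1-4 (w=4); MST = {1-4(w=4)}
step 2: add edge 1-2 (w=4); MST = {1-2(w=4) 1-4(w=4)}
step 3: add edge 0-1 (w=10); MST = {0-1(w=10) 1-2(w=4) 1-4(w=4)}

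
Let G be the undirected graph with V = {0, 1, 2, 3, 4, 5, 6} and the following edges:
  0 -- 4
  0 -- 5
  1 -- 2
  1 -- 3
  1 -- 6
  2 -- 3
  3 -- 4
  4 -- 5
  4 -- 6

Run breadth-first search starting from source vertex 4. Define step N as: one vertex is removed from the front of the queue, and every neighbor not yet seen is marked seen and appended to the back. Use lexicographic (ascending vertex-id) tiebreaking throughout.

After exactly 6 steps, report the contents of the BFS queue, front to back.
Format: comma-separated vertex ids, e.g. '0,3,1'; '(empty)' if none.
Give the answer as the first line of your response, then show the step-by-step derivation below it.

2

step 1: dequeue 4; queue=[0,3,5,6]; order=4
step 2: dequeue 0; queue=[3,5,6]; order=4,0
step 3: dequeue 3; queue=[5,6,1,2]; order=4,0,3
step 4: dequeue 5; queue=[6,1,2]; order=4,0,3,5
step 5: dequeue 6; queue=[1,2]; order=4,0,3,5,6
step 6: dequeue 1; queue=[2]; order=4,0,3,5,6,1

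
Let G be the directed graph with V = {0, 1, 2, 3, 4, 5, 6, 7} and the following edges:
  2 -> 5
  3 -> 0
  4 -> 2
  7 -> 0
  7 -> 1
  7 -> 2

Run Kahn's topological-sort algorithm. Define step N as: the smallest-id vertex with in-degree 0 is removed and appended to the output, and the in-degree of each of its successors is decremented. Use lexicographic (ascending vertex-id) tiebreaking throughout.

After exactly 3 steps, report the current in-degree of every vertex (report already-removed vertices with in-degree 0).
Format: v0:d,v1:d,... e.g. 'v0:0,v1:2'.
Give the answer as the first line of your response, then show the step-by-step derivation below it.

v0:1,v1:1,v2:1,v3:0,v4:0,v5:1,v6:0,v7:0

step 1: output 3; order=[3]; indeg=(1,1,2,0,0,1,0,0)
step 2: output 4; order=[3,4]; indeg=(1,1,1,0,0,1,0,0)
step 3: output 6; order=[3,4,6]; indeg=(1,1,1,0,0,1,0,0)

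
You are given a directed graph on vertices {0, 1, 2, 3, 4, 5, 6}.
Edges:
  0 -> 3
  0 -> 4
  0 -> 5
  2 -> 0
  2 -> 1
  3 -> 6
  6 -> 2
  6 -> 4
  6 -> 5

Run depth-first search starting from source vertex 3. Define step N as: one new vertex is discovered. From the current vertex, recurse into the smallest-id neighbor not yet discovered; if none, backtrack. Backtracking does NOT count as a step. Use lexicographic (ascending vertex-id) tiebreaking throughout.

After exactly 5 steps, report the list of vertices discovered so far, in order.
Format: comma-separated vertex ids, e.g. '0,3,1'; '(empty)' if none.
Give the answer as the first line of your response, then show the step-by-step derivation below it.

3,6,2,0,4

step 1: discover 3; path=3; order=3
step 2: discover 6; path=3>6; order=3,6
step 3: discover 2; path=3>6>2; order=3,6,2
step 4: discover 0; path=3>6>2>0; order=3,6,2,0
step 5: discover 4; path=3>6>2>0>4; order=3,6,2,0,4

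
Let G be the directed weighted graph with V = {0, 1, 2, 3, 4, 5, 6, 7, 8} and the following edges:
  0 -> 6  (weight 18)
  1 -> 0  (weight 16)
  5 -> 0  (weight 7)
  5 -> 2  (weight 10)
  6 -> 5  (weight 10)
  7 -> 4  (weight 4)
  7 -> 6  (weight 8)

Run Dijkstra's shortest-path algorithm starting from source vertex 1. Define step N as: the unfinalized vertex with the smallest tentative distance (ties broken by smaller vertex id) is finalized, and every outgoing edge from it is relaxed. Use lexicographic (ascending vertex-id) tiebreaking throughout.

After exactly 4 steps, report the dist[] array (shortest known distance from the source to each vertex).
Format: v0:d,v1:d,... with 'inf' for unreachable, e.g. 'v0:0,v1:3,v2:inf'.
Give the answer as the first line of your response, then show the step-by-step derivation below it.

v0:16,v1:0,v2:54,v3:inf,v4:inf,v5:44,v6:34,v7:inf,v8:inf

step 1: dist = v0:16,v1:0,v2:inf,v3:inf,v4:inf,v5:inf,v6:inf,v7:inf,v8:inf
step 2: dist = v0:16,v1:0,v2:inf,v3:inf,v4:inf,v5:inf,v6:34,v7:inf,v8:inf
step 3: dist = v0:16,v1:0,v2:inf,v3:inf,v4:inf,v5:44,v6:34,v7:inf,v8:inf
step 4: dist = v0:16,v1:0,v2:54,v3:inf,v4:inf,v5:44,v6:34,v7:inf,v8:inf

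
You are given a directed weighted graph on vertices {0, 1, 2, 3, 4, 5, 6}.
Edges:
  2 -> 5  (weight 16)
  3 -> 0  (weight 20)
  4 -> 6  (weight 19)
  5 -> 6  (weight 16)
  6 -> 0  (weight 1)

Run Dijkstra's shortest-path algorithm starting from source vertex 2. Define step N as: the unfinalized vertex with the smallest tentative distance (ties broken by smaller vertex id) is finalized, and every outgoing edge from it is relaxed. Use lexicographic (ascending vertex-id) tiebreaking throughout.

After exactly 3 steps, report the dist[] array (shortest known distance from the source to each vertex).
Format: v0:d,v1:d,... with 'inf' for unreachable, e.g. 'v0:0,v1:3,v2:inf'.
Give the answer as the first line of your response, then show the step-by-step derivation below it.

v0:33,v1:inf,v2:0,v3:inf,v4:inf,v5:16,v6:32

step 1: dist = v0:inf,v1:inf,v2:0,v3:inf,v4:inf,v5:16,v6:inf
step 2: dist = v0:inf,v1:inf,v2:0,v3:inf,v4:inf,v5:16,v6:32
step 3: dist = v0:33,v1:inf,v2:0,v3:inf,v4:inf,v5:16,v6:32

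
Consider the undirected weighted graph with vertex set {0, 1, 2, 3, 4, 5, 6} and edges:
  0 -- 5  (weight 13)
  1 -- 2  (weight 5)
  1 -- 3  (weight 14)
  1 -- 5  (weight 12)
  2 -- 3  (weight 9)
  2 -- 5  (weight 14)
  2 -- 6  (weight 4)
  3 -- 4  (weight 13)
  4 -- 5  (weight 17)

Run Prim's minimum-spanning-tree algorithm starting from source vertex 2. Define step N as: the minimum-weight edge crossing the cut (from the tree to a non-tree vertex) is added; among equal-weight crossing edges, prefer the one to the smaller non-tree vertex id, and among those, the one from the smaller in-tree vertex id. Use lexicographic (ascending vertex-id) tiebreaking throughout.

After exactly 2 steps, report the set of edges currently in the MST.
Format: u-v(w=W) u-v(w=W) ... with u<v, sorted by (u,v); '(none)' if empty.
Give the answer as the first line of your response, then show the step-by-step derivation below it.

1-2(w=5) 2-6(w=4)

step 1: add edge 2-6 (w=4); MST = {2-6(w=4)}
step 2: add edge 1-2 (w=5); MST = {1-2(w=5) 2-6(w=4)}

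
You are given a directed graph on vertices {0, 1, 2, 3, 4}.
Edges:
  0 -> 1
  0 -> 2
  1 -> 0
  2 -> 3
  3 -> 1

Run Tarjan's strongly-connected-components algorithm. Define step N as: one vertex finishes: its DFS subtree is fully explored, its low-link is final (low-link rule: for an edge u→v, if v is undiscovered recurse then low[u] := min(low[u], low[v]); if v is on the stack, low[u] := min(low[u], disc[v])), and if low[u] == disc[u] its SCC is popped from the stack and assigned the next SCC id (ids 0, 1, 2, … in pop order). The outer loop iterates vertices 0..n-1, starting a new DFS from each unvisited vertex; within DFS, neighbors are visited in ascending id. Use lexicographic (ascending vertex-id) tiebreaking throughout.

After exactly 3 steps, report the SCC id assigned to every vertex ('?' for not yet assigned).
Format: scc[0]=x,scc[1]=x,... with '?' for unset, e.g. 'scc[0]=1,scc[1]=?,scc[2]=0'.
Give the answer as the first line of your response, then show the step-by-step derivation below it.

scc[0]=?,scc[1]=?,scc[2]=?,scc[3]=?,scc[4]=?

step 1: low=(low[0]=0,low[1]=0,low[2]=?,low[3]=?,low[4]=?); scc=(scc[0]=?,scc[1]=?,scc[2]=?,scc[3]=?,scc[4]=?)
step 2: low=(low[0]=0,low[1]=0,low[2]=2,low[3]=1,low[4]=?); scc=(scc[0]=?,scc[1]=?,scc[2]=?,scc[3]=?,scc[4]=?)
step 3: low=(low[0]=0,low[1]=0,low[2]=1,low[3]=1,low[4]=?); scc=(scc[0]=?,scc[1]=?,scc[2]=?,scc[3]=?,scc[4]=?)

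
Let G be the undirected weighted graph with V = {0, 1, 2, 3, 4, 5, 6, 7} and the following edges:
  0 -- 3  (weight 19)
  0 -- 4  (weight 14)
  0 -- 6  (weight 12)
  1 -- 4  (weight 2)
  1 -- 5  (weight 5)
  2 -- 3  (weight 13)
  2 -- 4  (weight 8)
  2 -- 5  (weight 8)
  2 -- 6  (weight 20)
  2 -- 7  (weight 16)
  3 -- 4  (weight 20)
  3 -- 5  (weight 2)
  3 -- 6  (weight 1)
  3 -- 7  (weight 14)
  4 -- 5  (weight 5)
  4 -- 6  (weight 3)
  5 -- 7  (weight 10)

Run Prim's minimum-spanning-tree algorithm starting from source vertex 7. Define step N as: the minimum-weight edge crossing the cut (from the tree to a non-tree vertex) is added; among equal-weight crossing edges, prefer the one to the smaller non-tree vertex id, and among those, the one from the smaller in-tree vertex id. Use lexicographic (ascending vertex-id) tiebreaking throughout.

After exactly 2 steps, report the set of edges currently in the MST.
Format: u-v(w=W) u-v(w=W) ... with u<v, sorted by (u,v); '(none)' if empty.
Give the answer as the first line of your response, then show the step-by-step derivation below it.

3-5(w=2) 5-7(w=10)

step 1: add edge 5-7 (w=10); MST = {5-7(w=10)}
step 2: add edge 3-5 (w=2); MST = {3-5(w=2) 5-7(w=10)}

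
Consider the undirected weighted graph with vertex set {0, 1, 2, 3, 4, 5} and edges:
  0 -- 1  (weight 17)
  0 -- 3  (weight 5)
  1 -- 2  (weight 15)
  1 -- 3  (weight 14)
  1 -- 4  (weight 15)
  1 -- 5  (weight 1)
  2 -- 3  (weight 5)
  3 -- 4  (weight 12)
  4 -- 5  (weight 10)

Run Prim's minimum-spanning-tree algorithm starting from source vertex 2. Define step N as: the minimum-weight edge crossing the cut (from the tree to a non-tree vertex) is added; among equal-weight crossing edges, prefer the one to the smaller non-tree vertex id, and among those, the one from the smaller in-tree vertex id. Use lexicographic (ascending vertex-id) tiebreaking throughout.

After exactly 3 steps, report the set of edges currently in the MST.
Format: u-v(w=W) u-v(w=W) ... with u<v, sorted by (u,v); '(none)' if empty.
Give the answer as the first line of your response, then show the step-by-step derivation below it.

0-3(w=5) 2-3(w=5) 3-4(w=12)

step 1: add edge 2-3 (w=5); MST = {2-3(w=5)}
step 2: add edge 0-3 (w=5); MST = {0-3(w=5) 2-3(w=5)}
step 3: add edge 3-4 (w=12); MST = {0-3(w=5) 2-3(w=5) 3-4(w=12)}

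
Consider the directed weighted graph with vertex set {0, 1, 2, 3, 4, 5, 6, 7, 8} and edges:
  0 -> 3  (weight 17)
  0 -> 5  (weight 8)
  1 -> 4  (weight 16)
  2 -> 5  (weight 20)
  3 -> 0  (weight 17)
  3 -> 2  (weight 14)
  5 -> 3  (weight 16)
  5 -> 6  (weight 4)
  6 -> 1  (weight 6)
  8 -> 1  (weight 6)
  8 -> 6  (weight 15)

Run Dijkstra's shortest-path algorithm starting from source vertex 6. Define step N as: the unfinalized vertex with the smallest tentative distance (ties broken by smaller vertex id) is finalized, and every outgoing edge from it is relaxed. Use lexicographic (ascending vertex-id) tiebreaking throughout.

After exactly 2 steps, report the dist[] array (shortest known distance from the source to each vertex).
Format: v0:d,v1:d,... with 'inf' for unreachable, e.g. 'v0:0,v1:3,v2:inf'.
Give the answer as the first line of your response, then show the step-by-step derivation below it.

v0:inf,v1:6,v2:inf,v3:inf,v4:22,v5:inf,v6:0,v7:inf,v8:inf

step 1: dist = v0:inf,v1:6,v2:inf,v3:inf,v4:inf,v5:inf,v6:0,v7:inf,v8:inf
step 2: dist = v0:inf,v1:6,v2:inf,v3:inf,v4:22,v5:inf,v6:0,v7:inf,v8:inf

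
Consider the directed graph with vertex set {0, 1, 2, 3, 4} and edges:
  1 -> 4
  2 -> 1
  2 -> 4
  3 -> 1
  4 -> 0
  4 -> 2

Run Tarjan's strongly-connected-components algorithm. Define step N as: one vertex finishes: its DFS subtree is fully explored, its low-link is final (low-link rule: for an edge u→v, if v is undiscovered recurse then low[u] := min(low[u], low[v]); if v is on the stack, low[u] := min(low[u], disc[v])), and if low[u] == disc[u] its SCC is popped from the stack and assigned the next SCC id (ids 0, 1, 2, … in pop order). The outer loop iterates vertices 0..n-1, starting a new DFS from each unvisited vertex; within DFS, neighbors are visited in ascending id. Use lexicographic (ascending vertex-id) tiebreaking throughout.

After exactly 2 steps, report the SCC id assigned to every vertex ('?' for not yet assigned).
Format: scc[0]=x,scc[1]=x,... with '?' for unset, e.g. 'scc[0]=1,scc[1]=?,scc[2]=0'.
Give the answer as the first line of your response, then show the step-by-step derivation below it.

scc[0]=0,scc[1]=?,scc[2]=?,scc[3]=?,scc[4]=?

step 1: low=(low[0]=0,low[1]=?,low[2]=?,low[3]=?,low[4]=?); scc=(scc[0]=0,scc[1]=?,scc[2]=?,scc[3]=?,scc[4]=?)
step 2: low=(low[0]=0,low[1]=1,low[2]=1,low[3]=?,low[4]=2); scc=(scc[0]=0,scc[1]=?,scc[2]=?,scc[3]=?,scc[4]=?)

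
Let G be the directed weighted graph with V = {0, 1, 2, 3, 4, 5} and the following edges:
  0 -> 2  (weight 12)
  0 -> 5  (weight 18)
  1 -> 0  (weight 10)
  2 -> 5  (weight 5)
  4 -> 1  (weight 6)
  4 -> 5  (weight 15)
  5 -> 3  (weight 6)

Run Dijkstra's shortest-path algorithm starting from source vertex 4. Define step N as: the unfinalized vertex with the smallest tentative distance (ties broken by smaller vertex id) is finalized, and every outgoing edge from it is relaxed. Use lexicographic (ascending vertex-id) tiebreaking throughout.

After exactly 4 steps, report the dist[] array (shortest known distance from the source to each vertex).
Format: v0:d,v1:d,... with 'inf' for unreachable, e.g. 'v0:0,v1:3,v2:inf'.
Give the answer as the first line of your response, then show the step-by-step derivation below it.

v0:16,v1:6,v2:28,v3:21,v4:0,v5:15

step 1: dist = v0:inf,v1:6,v2:inf,v3:inf,v4:0,v5:15
step 2: dist = v0:16,v1:6,v2:inf,v3:inf,v4:0,v5:15
step 3: dist = v0:16,v1:6,v2:inf,v3:21,v4:0,v5:15
step 4: dist = v0:16,v1:6,v2:28,v3:21,v4:0,v5:15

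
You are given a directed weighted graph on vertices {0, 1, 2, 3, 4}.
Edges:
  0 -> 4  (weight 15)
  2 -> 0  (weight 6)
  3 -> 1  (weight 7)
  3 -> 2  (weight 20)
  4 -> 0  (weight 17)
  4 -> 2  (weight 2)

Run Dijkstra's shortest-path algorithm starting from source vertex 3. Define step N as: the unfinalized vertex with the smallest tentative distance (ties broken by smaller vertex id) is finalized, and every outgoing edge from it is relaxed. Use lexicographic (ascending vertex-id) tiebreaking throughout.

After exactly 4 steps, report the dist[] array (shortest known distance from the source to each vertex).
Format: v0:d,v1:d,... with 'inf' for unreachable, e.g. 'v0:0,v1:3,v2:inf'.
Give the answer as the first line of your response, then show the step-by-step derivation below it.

v0:26,v1:7,v2:20,v3:0,v4:41

step 1: dist = v0:inf,v1:7,v2:20,v3:0,v4:inf
step 2: dist = v0:inf,v1:7,v2:20,v3:0,v4:inf
step 3: dist = v0:26,v1:7,v2:20,v3:0,v4:inf
step 4: dist = v0:26,v1:7,v2:20,v3:0,v4:41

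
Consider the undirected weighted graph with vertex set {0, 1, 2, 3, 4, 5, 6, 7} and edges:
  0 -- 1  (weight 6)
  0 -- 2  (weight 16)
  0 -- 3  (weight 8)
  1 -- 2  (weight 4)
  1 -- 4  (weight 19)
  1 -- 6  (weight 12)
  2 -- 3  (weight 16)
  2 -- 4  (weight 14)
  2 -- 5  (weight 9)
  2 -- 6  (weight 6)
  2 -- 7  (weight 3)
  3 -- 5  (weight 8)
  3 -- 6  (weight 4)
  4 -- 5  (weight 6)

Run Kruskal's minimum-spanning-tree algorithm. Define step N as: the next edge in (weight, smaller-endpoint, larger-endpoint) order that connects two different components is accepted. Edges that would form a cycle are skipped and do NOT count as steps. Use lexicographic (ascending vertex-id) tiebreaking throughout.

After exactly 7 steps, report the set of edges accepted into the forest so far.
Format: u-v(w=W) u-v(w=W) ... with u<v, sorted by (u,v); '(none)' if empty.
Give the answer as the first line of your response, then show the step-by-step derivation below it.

0-1(w=6) 1-2(w=4) 2-6(w=6) 2-7(w=3) 3-5(w=8) 3-6(w=4) 4-5(w=6)

step 1: add edge 2-7 (w=3); MST = {2-7(w=3)}
step 2: add edge 1-2 (w=4); MST = {1-2(w=4) 2-7(w=3)}
step 3: add edge 3-6 (w=4); MST = {1-2(w=4) 2-7(w=3) 3-6(w=4)}
step 4: add edge 0-1 (w=6); MST = {0-1(w=6) 1-2(w=4) 2-7(w=3) 3-6(w=4)}
step 5: add edge 2-6 (w=6); MST = {0-1(w=6) 1-2(w=4) 2-6(w=6) 2-7(w=3) 3-6(w=4)}
step 6: add edge 4-5 (w=6); MST = {0-1(w=6) 1-2(w=4) 2-6(w=6) 2-7(w=3) 3-6(w=4) 4-5(w=6)}
step 7: add edge 3-5 (w=8); MST = {0-1(w=6) 1-2(w=4) 2-6(w=6) 2-7(w=3) 3-5(w=8) 3-6(w=4) 4-5(w=6)}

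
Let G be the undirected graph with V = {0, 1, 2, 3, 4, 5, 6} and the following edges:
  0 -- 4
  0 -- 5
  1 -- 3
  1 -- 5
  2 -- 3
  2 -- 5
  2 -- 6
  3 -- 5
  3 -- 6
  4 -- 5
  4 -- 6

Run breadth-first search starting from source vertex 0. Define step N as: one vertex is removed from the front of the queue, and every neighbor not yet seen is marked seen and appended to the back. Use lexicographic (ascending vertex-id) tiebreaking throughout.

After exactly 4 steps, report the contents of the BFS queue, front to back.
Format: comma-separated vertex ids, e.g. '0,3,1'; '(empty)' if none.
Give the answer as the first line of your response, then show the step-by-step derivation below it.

1,2,3

step 1: dequeue 0; queue=[4,5]; order=0
step 2: dequeue 4; queue=[5,6]; order=0,4
step 3: dequeue 5; queue=[6,1,2,3]; order=0,4,5
step 4: dequeue 6; queue=[1,2,3]; order=0,4,5,6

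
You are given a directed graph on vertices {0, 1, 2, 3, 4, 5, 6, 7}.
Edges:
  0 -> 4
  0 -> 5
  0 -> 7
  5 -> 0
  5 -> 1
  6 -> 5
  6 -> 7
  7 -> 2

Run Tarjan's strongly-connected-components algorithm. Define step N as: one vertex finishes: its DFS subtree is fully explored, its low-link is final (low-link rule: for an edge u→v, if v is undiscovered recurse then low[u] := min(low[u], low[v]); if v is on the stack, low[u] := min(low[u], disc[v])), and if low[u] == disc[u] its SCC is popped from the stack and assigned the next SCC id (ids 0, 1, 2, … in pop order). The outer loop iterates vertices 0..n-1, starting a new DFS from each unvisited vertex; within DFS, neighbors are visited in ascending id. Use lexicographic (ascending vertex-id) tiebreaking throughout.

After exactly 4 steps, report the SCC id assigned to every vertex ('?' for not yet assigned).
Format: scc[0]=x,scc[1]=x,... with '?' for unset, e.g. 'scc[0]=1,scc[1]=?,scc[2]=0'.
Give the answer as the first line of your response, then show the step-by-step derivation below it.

scc[0]=?,scc[1]=1,scc[2]=2,scc[3]=?,scc[4]=0,scc[5]=?,scc[6]=?,scc[7]=?

step 1: low=(low[0]=0,low[1]=?,low[2]=?,low[3]=?,low[4]=1,low[5]=?,low[6]=?,low[7]=?); scc=(scc[0]=?,scc[1]=?,scc[2]=?,scc[3]=?,scc[4]=0,scc[5]=?,scc[6]=?,scc[7]=?)
step 2: low=(low[0]=0,low[1]=3,low[2]=?,low[3]=?,low[4]=1,low[5]=0,low[6]=?,low[7]=?); scc=(scc[0]=?,scc[1]=1,scc[2]=?,scc[3]=?,scc[4]=0,scc[5]=?,scc[6]=?,scc[7]=?)
step 3: low=(low[0]=0,low[1]=3,low[2]=?,low[3]=?,low[4]=1,low[5]=0,low[6]=?,low[7]=?); scc=(scc[0]=?,scc[1]=1,scc[2]=?,scc[3]=?,scc[4]=0,scc[5]=?,scc[6]=?,scc[7]=?)
step 4: low=(low[0]=0,low[1]=3,low[2]=5,low[3]=?,low[4]=1,low[5]=0,low[6]=?,low[7]=4); scc=(scc[0]=?,scc[1]=1,scc[2]=2,scc[3]=?,scc[4]=0,scc[5]=?,scc[6]=?,scc[7]=?)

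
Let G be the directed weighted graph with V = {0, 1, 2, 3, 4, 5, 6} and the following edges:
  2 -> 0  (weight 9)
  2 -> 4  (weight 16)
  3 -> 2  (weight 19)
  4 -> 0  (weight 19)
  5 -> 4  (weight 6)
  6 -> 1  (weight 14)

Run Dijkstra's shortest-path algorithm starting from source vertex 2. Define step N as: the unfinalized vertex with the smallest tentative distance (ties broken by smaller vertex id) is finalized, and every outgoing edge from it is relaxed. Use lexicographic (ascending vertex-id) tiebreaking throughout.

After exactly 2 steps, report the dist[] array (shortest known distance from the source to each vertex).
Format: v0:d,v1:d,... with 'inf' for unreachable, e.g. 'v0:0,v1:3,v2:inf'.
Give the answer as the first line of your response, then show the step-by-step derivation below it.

v0:9,v1:inf,v2:0,v3:inf,v4:16,v5:inf,v6:inf

step 1: dist = v0:9,v1:inf,v2:0,v3:inf,v4:16,v5:inf,v6:inf
step 2: dist = v0:9,v1:inf,v2:0,v3:inf,v4:16,v5:inf,v6:inf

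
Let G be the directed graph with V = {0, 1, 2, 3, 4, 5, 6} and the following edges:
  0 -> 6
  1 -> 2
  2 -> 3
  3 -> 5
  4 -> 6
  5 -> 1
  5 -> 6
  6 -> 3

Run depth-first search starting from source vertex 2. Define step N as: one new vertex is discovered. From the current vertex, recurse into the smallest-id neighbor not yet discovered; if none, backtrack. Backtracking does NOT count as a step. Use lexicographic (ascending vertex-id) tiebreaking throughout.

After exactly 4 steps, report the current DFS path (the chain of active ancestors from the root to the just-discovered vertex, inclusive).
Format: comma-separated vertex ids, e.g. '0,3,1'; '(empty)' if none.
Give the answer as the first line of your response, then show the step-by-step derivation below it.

2,3,5,1

step 1: discover 2; path=2; order=2
step 2: discover 3; path=2>3; order=2,3
step 3: discover 5; path=2>3>5; order=2,3,5
step 4: discover 1; path=2>3>5>1; order=2,3,5,1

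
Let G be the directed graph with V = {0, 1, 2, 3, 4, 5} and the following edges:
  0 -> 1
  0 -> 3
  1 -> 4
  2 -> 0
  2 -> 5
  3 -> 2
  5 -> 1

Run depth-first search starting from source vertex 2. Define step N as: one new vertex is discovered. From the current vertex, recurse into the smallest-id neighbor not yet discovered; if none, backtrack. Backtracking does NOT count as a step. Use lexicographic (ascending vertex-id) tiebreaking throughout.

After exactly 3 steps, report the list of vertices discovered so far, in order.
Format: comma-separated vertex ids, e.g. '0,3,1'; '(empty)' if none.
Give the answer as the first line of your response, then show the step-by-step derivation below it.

2,0,1

step 1: discover 2; path=2; order=2
step 2: discover 0; path=2>0; order=2,0
step 3: discover 1; path=2>0>1; order=2,0,1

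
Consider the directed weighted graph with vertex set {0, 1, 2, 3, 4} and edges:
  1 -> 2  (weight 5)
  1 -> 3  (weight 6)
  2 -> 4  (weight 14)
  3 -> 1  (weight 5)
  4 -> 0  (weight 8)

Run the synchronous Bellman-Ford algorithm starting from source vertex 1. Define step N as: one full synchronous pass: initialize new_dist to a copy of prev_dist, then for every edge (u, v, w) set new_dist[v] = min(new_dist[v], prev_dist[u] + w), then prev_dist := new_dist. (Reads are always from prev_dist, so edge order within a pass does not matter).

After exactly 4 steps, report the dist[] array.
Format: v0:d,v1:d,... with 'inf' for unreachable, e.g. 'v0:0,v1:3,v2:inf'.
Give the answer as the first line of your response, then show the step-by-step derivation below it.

v0:27,v1:0,v2:5,v3:6,v4:19

step 1: dist = v0:inf,v1:0,v2:5,v3:6,v4:inf
step 2: dist = v0:inf,v1:0,v2:5,v3:6,v4:19
step 3: dist = v0:27,v1:0,v2:5,v3:6,v4:19
step 4: dist = v0:27,v1:0,v2:5,v3:6,v4:19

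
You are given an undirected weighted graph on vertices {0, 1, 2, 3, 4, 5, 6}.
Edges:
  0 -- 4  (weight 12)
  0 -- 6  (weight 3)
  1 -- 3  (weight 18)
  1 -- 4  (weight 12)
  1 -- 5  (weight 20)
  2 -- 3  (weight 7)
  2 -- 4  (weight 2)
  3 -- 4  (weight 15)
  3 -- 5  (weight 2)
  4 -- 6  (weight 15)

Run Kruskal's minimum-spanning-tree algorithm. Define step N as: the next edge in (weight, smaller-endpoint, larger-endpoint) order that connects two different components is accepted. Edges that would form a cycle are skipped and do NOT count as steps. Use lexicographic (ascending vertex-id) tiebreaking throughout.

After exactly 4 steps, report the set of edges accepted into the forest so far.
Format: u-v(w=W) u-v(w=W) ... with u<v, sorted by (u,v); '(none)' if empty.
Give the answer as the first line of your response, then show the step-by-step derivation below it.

0-6(w=3) 2-3(w=7) 2-4(w=2) 3-5(w=2)

step 1: add edge 2-4 (w=2); MST = {2-4(w=2)}
step 2: add edge 3-5 (w=2); MST = {2-4(w=2) 3-5(w=2)}
step 3: add edge 0-6 (w=3); MST = {0-6(w=3) 2-4(w=2) 3-5(w=2)}
step 4: add edge 2-3 (w=7); MST = {0-6(w=3) 2-3(w=7) 2-4(w=2) 3-5(w=2)}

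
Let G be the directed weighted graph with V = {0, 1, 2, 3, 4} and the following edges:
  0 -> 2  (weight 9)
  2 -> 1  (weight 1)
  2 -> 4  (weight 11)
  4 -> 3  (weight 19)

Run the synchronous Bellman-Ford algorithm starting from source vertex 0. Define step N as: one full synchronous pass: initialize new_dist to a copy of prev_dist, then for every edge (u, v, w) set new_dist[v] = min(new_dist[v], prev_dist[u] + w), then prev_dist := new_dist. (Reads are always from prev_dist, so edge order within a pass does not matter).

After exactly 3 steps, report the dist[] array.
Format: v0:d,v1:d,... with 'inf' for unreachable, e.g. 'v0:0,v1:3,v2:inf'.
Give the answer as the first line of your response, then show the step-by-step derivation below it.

v0:0,v1:10,v2:9,v3:39,v4:20

step 1: dist = v0:0,v1:inf,v2:9,v3:inf,v4:inf
step 2: dist = v0:0,v1:10,v2:9,v3:inf,v4:20
step 3: dist = v0:0,v1:10,v2:9,v3:39,v4:20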